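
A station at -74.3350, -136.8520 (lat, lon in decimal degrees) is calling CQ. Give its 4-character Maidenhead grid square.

Add 180° to longitude and 90° to latitude: 43.15, 15.67.
Field: lon ⌊43.15/20⌋ = 2 → C; lat ⌊15.67/10⌋ = 1 → B.
Square: lon ⌊3.15/2⌋ = 1; lat ⌊5.67/1⌋ = 5.

CB15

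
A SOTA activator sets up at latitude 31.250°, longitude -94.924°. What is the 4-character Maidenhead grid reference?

EM21

Shift to the Maidenhead origin (180°W, 90°S): lon 85.08, lat 121.25.
Field (20°×10°, letters A–R): 85.08/20 → 4 → E, 121.25/10 → 12 → M; chars EM.
Square (2°×1°, digits 0–9): 5.08/2 → 2, 1.25/1 → 1; chars 21.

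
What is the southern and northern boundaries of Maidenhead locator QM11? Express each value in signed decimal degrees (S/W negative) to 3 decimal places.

31.000, 32.000

Field Q=16, M=12: +16·20° lon, +12·10° lat → SW at lon 140°, lat 30°.
Square 1, 1: +1·2° lon, +1·1° lat → SW at lon 142°, lat 31°.
Cell spans 2° lon × 1° lat.
south 31.000, north 32.000.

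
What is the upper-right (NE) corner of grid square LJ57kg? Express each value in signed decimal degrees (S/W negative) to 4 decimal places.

7.2917, 50.9167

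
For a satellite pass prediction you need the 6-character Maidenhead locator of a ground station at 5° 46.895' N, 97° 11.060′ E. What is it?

Offset from 180°W / 90°S: lon 277.1843°, lat 95.7816°.
Field (20°×10°, letters A–R): lon ⌊277.1843/20⌋ = 13 → N; lat ⌊95.7816/10⌋ = 9 → J.
Square (2°×1°, digits 0–9): lon ⌊17.1843/2⌋ = 8; lat ⌊5.7816/1⌋ = 5.
Subsquare (5′×2.5′, letters a–x): lon ⌊1.1843/0.0833333⌋ = 14 → o; lat ⌊0.7816/0.0416667⌋ = 18 → s.

NJ85os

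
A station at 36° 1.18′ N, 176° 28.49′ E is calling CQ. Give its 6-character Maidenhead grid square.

Shift to the Maidenhead origin (180°W, 90°S): lon 356.4748, lat 126.0197.
Field: lon ⌊356.4748/20⌋ = 17 → R; lat ⌊126.0197/10⌋ = 12 → M.
Square: lon ⌊16.4748/2⌋ = 8; lat ⌊6.0197/1⌋ = 6.
Subsquare: lon ⌊0.4748/0.0833333⌋ = 5 → f; lat ⌊0.0197/0.0416667⌋ = 0 → a.

RM86fa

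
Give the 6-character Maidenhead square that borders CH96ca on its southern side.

CH95cx

Latitude subsquare a = 0; −1 → -1, wraps to 23 = x, carry into square.
Latitude square 6; −1 → 5.
The longitude characters are unchanged.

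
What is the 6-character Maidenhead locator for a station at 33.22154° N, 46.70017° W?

Shift to the Maidenhead origin (180°W, 90°S): lon 133.2998, lat 123.2215.
Field: lon ⌊133.2998/20⌋ = 6 → G; lat ⌊123.2215/10⌋ = 12 → M.
Square: lon ⌊13.2998/2⌋ = 6; lat ⌊3.2215/1⌋ = 3.
Subsquare: lon ⌊1.2998/0.0833333⌋ = 15 → p; lat ⌊0.2215/0.0416667⌋ = 5 → f.

GM63pf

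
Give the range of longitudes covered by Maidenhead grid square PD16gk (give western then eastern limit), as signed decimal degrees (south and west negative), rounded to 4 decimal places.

122.5000, 122.5833

Field P=15, D=3: +15·20° lon, +3·10° lat → SW at lon 120°, lat -60°.
Square 1, 6: +1·2° lon, +6·1° lat → SW at lon 122°, lat -54°.
Subsquare g=6, k=10: +6·0.0833333° lon, +10·0.0416667° lat → SW at lon 122.5°, lat -53.5833°.
Cell spans 0.0833333° lon × 0.0416667° lat.
west 122.5000, east 122.5833.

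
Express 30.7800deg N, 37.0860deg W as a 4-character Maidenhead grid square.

HM10

Offset from 180°W / 90°S: lon 142.91°, lat 120.78°.
Field: 142.91/20 → 7 → H, 120.78/10 → 12 → M; chars HM.
Square: 2.91/2 → 1, 0.78/1 → 0; chars 10.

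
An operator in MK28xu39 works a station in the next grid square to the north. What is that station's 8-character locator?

Latitude extended square 9; +1 → 10, wraps to 0, carry into subsquare.
Latitude subsquare u = 20; +1 → 21 = v.
The longitude characters are unchanged.

MK28xv30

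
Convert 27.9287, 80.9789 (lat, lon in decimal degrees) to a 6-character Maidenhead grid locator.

Shift to the Maidenhead origin (180°W, 90°S): lon 260.9789, lat 117.9287.
Field: 260.9789/20 → 13 → N, 117.9287/10 → 11 → L; chars NL.
Square: 0.9789/2 → 0, 7.9287/1 → 7; chars 07.
Subsquare: 0.9789/0.0833333 → 11 → l, 0.9287/0.0416667 → 22 → w; chars lw.

NL07lw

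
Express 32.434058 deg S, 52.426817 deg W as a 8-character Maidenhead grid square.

GF37sn85

Shift to the Maidenhead origin (180°W, 90°S): lon 127.57318, lat 57.56594.
Field (20°×10°, letters A–R): lon ⌊127.57318/20⌋ = 6 → G; lat ⌊57.56594/10⌋ = 5 → F.
Square (2°×1°, digits 0–9): lon ⌊7.57318/2⌋ = 3; lat ⌊7.56594/1⌋ = 7.
Subsquare (5′×2.5′, letters a–x): lon ⌊1.57318/0.0833333⌋ = 18 → s; lat ⌊0.56594/0.0416667⌋ = 13 → n.
Extended square (30″×15″, digits 0–9): lon ⌊0.07318/0.00833333⌋ = 8; lat ⌊0.02428/0.00416667⌋ = 5.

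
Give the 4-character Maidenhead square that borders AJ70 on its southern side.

AI79

Latitude square 0; −1 → -1, wraps to 9, carry into field.
Latitude field J = 9; −1 → 8 = I.
The longitude characters are unchanged.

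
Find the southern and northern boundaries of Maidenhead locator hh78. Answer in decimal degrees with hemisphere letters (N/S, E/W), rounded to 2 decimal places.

12.00° S, 11.00° S

Field H=7, H=7: +7·20° lon, +7·10° lat → SW at lon -40°, lat -20°.
Square 7, 8: +7·2° lon, +8·1° lat → SW at lon -26°, lat -12°.
Cell spans 2° lon × 1° lat.
south 12.00° S, north 11.00° S.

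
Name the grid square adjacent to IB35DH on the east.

IB35eh

Longitude subsquare d = 3; +1 → 4 = e.
The latitude characters are unchanged.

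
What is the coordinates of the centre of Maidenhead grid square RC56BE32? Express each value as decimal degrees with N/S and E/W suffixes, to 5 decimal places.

63.82292° S, 170.11250° E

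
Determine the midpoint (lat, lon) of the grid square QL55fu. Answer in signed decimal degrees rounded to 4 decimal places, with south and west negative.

Field Q=16, L=11: +16·20° lon, +11·10° lat → SW at lon 140°, lat 20°.
Square 5, 5: +5·2° lon, +5·1° lat → SW at lon 150°, lat 25°.
Subsquare f=5, u=20: +5·0.0833333° lon, +20·0.0416667° lat → SW at lon 150.417°, lat 25.8333°.
Cell spans 0.0833333° lon × 0.0416667° lat. Centre is SW corner plus half of each.
latitude 25.8542, longitude 150.4583.

25.8542, 150.4583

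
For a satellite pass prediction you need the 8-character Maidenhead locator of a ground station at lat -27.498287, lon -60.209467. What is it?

FG92vm40

Add 180° to longitude and 90° to latitude: 119.79053, 62.50171.
Field: lon ⌊119.79053/20⌋ = 5 → F; lat ⌊62.50171/10⌋ = 6 → G.
Square: lon ⌊19.79053/2⌋ = 9; lat ⌊2.50171/1⌋ = 2.
Subsquare: lon ⌊1.79053/0.0833333⌋ = 21 → v; lat ⌊0.50171/0.0416667⌋ = 12 → m.
Extended square: lon ⌊0.04053/0.00833333⌋ = 4; lat ⌊0.00171/0.00416667⌋ = 0.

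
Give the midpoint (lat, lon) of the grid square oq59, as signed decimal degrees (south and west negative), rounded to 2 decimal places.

79.50, 111.00

Field O=14, Q=16: +14·20° lon, +16·10° lat → SW at lon 100°, lat 70°.
Square 5, 9: +5·2° lon, +9·1° lat → SW at lon 110°, lat 79°.
Cell spans 2° lon × 1° lat. Centre is SW corner plus half of each.
latitude 79.50, longitude 111.00.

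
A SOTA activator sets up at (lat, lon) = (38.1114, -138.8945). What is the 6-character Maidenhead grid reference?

CM08nc

Shift to the Maidenhead origin (180°W, 90°S): lon 41.1055, lat 128.1114.
Field: lon ⌊41.1055/20⌋ = 2 → C; lat ⌊128.1114/10⌋ = 12 → M.
Square: lon ⌊1.1055/2⌋ = 0; lat ⌊8.1114/1⌋ = 8.
Subsquare: lon ⌊1.1055/0.0833333⌋ = 13 → n; lat ⌊0.1114/0.0416667⌋ = 2 → c.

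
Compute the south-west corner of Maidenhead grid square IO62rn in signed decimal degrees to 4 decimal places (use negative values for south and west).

Field I=8, O=14: +8·20° lon, +14·10° lat → SW at lon -20°, lat 50°.
Square 6, 2: +6·2° lon, +2·1° lat → SW at lon -8°, lat 52°.
Subsquare r=17, n=13: +17·0.0833333° lon, +13·0.0416667° lat → SW at lon -6.58333°, lat 52.5417°.
latitude 52.5417, longitude -6.5833.

52.5417, -6.5833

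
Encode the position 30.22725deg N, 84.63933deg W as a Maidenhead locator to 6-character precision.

Add 180° to longitude and 90° to latitude: 95.3607, 120.2272.
Field (20°×10°, letters A–R): 95.3607/20 → 4 → E, 120.2272/10 → 12 → M; chars EM.
Square (2°×1°, digits 0–9): 15.3607/2 → 7, 0.2272/1 → 0; chars 70.
Subsquare (5′×2.5′, letters a–x): 1.3607/0.0833333 → 16 → q, 0.2272/0.0416667 → 5 → f; chars qf.

EM70qf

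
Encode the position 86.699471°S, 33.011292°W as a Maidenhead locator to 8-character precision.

Add 180° to longitude and 90° to latitude: 146.98871, 3.30053.
Field (20°×10°, letters A–R): 146.98871/20 → 7 → H, 3.30053/10 → 0 → A; chars HA.
Square (2°×1°, digits 0–9): 6.98871/2 → 3, 3.30053/1 → 3; chars 33.
Subsquare (5′×2.5′, letters a–x): 0.98871/0.0833333 → 11 → l, 0.30053/0.0416667 → 7 → h; chars lh.
Extended square (30″×15″, digits 0–9): 0.07204/0.00833333 → 8, 0.00886/0.00416667 → 2; chars 82.

HA33lh82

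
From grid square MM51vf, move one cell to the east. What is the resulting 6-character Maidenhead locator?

MM51wf

Longitude subsquare v = 21; +1 → 22 = w.
The latitude characters are unchanged.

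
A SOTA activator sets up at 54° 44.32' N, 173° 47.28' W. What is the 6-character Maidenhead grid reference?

Offset from 180°W / 90°S: lon 6.2120°, lat 144.7387°.
Field: 6.2120/20 → 0 → A, 144.7387/10 → 14 → O; chars AO.
Square: 6.2120/2 → 3, 4.7387/1 → 4; chars 34.
Subsquare: 0.2120/0.0833333 → 2 → c, 0.7387/0.0416667 → 17 → r; chars cr.

AO34cr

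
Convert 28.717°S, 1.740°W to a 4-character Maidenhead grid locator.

Add 180° to longitude and 90° to latitude: 178.26, 61.28.
Field: 178.26/20 → 8 → I, 61.28/10 → 6 → G; chars IG.
Square: 18.26/2 → 9, 1.28/1 → 1; chars 91.

IG91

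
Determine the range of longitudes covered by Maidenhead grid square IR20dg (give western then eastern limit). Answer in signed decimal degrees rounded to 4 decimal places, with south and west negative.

Field I=8, R=17: +8·20° lon, +17·10° lat → SW at lon -20°, lat 80°.
Square 2, 0: +2·2° lon, +0·1° lat → SW at lon -16°, lat 80°.
Subsquare d=3, g=6: +3·0.0833333° lon, +6·0.0416667° lat → SW at lon -15.75°, lat 80.25°.
Cell spans 0.0833333° lon × 0.0416667° lat.
west -15.7500, east -15.6667.

-15.7500, -15.6667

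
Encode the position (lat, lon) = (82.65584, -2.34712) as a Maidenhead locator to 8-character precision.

IR82tp87

Add 180° to longitude and 90° to latitude: 177.65288, 172.65584.
Field: 177.65288/20 → 8 → I, 172.65584/10 → 17 → R; chars IR.
Square: 17.65288/2 → 8, 2.65584/1 → 2; chars 82.
Subsquare: 1.65288/0.0833333 → 19 → t, 0.65584/0.0416667 → 15 → p; chars tp.
Extended square: 0.06955/0.00833333 → 8, 0.03084/0.00416667 → 7; chars 87.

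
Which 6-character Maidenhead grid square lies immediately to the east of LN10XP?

LN20ap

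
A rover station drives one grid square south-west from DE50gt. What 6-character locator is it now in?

DE50fs

Longitude subsquare g = 6; −1 → 5 = f.
Latitude subsquare t = 19; −1 → 18 = s.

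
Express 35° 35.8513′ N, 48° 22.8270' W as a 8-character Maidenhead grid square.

Add 180° to longitude and 90° to latitude: 131.61955, 125.59752.
Field (20°×10°, letters A–R): 131.61955/20 → 6 → G, 125.59752/10 → 12 → M; chars GM.
Square (2°×1°, digits 0–9): 11.61955/2 → 5, 5.59752/1 → 5; chars 55.
Subsquare (5′×2.5′, letters a–x): 1.61955/0.0833333 → 19 → t, 0.59752/0.0416667 → 14 → o; chars to.
Extended square (30″×15″, digits 0–9): 0.03622/0.00833333 → 4, 0.01419/0.00416667 → 3; chars 43.

GM55to43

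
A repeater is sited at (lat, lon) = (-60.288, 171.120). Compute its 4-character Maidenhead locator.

RC59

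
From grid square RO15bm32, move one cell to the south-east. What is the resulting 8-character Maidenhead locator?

RO15bm41

Longitude extended square 3; +1 → 4.
Latitude extended square 2; −1 → 1.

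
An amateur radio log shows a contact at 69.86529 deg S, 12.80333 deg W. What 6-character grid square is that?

IC30od

Add 180° to longitude and 90° to latitude: 167.1967, 20.1347.
Field: lon ⌊167.1967/20⌋ = 8 → I; lat ⌊20.1347/10⌋ = 2 → C.
Square: lon ⌊7.1967/2⌋ = 3; lat ⌊0.1347/1⌋ = 0.
Subsquare: lon ⌊1.1967/0.0833333⌋ = 14 → o; lat ⌊0.1347/0.0416667⌋ = 3 → d.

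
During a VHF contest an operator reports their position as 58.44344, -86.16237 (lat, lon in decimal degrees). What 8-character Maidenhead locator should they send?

Offset from 180°W / 90°S: lon 93.83763°, lat 148.44344°.
Field: lon ⌊93.83763/20⌋ = 4 → E; lat ⌊148.44344/10⌋ = 14 → O.
Square: lon ⌊13.83763/2⌋ = 6; lat ⌊8.44344/1⌋ = 8.
Subsquare: lon ⌊1.83763/0.0833333⌋ = 22 → w; lat ⌊0.44344/0.0416667⌋ = 10 → k.
Extended square: lon ⌊0.00430/0.00833333⌋ = 0; lat ⌊0.02677/0.00416667⌋ = 6.

EO68wk06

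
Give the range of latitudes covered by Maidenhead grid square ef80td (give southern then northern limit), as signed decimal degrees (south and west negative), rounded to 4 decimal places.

-39.8750, -39.8333

Field E=4, F=5: +4·20° lon, +5·10° lat → SW at lon -100°, lat -40°.
Square 8, 0: +8·2° lon, +0·1° lat → SW at lon -84°, lat -40°.
Subsquare t=19, d=3: +19·0.0833333° lon, +3·0.0416667° lat → SW at lon -82.4167°, lat -39.875°.
Cell spans 0.0833333° lon × 0.0416667° lat.
south -39.8750, north -39.8333.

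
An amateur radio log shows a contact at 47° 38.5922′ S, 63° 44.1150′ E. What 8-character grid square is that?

Shift to the Maidenhead origin (180°W, 90°S): lon 243.73525, lat 42.35680.
Field: lon ⌊243.73525/20⌋ = 12 → M; lat ⌊42.35680/10⌋ = 4 → E.
Square: lon ⌊3.73525/2⌋ = 1; lat ⌊2.35680/1⌋ = 2.
Subsquare: lon ⌊1.73525/0.0833333⌋ = 20 → u; lat ⌊0.35680/0.0416667⌋ = 8 → i.
Extended square: lon ⌊0.06858/0.00833333⌋ = 8; lat ⌊0.02346/0.00416667⌋ = 5.

ME12ui85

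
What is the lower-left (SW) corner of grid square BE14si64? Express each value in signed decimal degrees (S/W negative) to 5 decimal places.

Field B=1, E=4: +1·20° lon, +4·10° lat → SW at lon -160°, lat -50°.
Square 1, 4: +1·2° lon, +4·1° lat → SW at lon -158°, lat -46°.
Subsquare s=18, i=8: +18·0.0833333° lon, +8·0.0416667° lat → SW at lon -156.5°, lat -45.6667°.
Extended square 6, 4: +6·0.00833333° lon, +4·0.00416667° lat → SW at lon -156.45°, lat -45.65°.
latitude -45.65000, longitude -156.45000.

-45.65000, -156.45000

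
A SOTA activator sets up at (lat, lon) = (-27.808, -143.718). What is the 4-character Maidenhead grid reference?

BG82

Add 180° to longitude and 90° to latitude: 36.28, 62.19.
Field (20°×10°, letters A–R): lon ⌊36.28/20⌋ = 1 → B; lat ⌊62.19/10⌋ = 6 → G.
Square (2°×1°, digits 0–9): lon ⌊16.28/2⌋ = 8; lat ⌊2.19/1⌋ = 2.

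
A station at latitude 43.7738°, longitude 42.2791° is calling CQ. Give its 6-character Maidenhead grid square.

Shift to the Maidenhead origin (180°W, 90°S): lon 222.2791, lat 133.7738.
Field: lon ⌊222.2791/20⌋ = 11 → L; lat ⌊133.7738/10⌋ = 13 → N.
Square: lon ⌊2.2791/2⌋ = 1; lat ⌊3.7738/1⌋ = 3.
Subsquare: lon ⌊0.2791/0.0833333⌋ = 3 → d; lat ⌊0.7738/0.0416667⌋ = 18 → s.

LN13ds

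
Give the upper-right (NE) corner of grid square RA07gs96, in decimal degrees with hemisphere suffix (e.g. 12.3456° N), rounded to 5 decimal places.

Field R=17, A=0: +17·20° lon, +0·10° lat → SW at lon 160°, lat -90°.
Square 0, 7: +0·2° lon, +7·1° lat → SW at lon 160°, lat -83°.
Subsquare g=6, s=18: +6·0.0833333° lon, +18·0.0416667° lat → SW at lon 160.5°, lat -82.25°.
Extended square 9, 6: +9·0.00833333° lon, +6·0.00416667° lat → SW at lon 160.575°, lat -82.225°.
Cell spans 0.00833333° lon × 0.00416667° lat. NE corner is SW corner plus one full cell.
latitude 82.22083° S, longitude 160.58333° E.

82.22083° S, 160.58333° E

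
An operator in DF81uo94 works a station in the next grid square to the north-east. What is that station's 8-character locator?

Longitude extended square 9; +1 → 10, wraps to 0, carry into subsquare.
Longitude subsquare u = 20; +1 → 21 = v.
Latitude extended square 4; +1 → 5.

DF81vo05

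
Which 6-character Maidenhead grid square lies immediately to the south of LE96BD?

LE96bc

Latitude subsquare d = 3; −1 → 2 = c.
The longitude characters are unchanged.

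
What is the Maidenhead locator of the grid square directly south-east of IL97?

JL06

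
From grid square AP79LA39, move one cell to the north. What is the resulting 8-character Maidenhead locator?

AP79lb30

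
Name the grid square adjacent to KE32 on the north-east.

Longitude square 3; +1 → 4.
Latitude square 2; +1 → 3.

KE43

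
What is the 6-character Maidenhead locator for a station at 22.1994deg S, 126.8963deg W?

CG67nt

Offset from 180°W / 90°S: lon 53.1037°, lat 67.8006°.
Field: lon ⌊53.1037/20⌋ = 2 → C; lat ⌊67.8006/10⌋ = 6 → G.
Square: lon ⌊13.1037/2⌋ = 6; lat ⌊7.8006/1⌋ = 7.
Subsquare: lon ⌊1.1037/0.0833333⌋ = 13 → n; lat ⌊0.8006/0.0416667⌋ = 19 → t.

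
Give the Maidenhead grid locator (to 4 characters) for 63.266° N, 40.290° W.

GP93

Add 180° to longitude and 90° to latitude: 139.71, 153.27.
Field: 139.71/20 → 6 → G, 153.27/10 → 15 → P; chars GP.
Square: 19.71/2 → 9, 3.27/1 → 3; chars 93.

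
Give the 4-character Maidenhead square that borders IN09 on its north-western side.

Longitude square 0; −1 → -1, wraps to 9, carry into field.
Longitude field I = 8; −1 → 7 = H.
Latitude square 9; +1 → 10, wraps to 0, carry into field.
Latitude field N = 13; +1 → 14 = O.

HO90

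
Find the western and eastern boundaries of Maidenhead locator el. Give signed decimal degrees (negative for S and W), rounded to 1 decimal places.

-100.0, -80.0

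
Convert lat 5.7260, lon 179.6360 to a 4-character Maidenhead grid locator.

RJ95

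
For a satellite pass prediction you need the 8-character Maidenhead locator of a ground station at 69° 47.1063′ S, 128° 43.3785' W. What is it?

CC50pf31

Offset from 180°W / 90°S: lon 51.27703°, lat 20.21489°.
Field: lon ⌊51.27703/20⌋ = 2 → C; lat ⌊20.21489/10⌋ = 2 → C.
Square: lon ⌊11.27703/2⌋ = 5; lat ⌊0.21489/1⌋ = 0.
Subsquare: lon ⌊1.27703/0.0833333⌋ = 15 → p; lat ⌊0.21489/0.0416667⌋ = 5 → f.
Extended square: lon ⌊0.02703/0.00833333⌋ = 3; lat ⌊0.00656/0.00416667⌋ = 1.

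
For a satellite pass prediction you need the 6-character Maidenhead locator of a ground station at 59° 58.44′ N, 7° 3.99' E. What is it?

JO39mx

Offset from 180°W / 90°S: lon 187.0665°, lat 149.9740°.
Field (20°×10°, letters A–R): lon ⌊187.0665/20⌋ = 9 → J; lat ⌊149.9740/10⌋ = 14 → O.
Square (2°×1°, digits 0–9): lon ⌊7.0665/2⌋ = 3; lat ⌊9.9740/1⌋ = 9.
Subsquare (5′×2.5′, letters a–x): lon ⌊1.0665/0.0833333⌋ = 12 → m; lat ⌊0.9740/0.0416667⌋ = 23 → x.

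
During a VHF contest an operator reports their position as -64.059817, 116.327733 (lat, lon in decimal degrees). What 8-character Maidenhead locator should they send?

OC85dw95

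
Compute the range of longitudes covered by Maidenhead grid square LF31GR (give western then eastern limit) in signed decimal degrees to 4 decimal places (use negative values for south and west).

Field L=11, F=5: +11·20° lon, +5·10° lat → SW at lon 40°, lat -40°.
Square 3, 1: +3·2° lon, +1·1° lat → SW at lon 46°, lat -39°.
Subsquare g=6, r=17: +6·0.0833333° lon, +17·0.0416667° lat → SW at lon 46.5°, lat -38.2917°.
Cell spans 0.0833333° lon × 0.0416667° lat.
west 46.5000, east 46.5833.

46.5000, 46.5833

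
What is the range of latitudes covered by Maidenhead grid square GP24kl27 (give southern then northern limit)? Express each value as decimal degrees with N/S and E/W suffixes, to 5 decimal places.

64.48750° N, 64.49167° N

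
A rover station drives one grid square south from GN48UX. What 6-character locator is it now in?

Latitude subsquare x = 23; −1 → 22 = w.
The longitude characters are unchanged.

GN48uw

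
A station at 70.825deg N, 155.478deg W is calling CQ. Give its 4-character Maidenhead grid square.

Shift to the Maidenhead origin (180°W, 90°S): lon 24.52, lat 160.82.
Field: 24.52/20 → 1 → B, 160.82/10 → 16 → Q; chars BQ.
Square: 4.52/2 → 2, 0.82/1 → 0; chars 20.

BQ20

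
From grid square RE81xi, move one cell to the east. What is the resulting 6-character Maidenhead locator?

RE91ai

Longitude subsquare x = 23; +1 → 24, wraps to 0 = a, carry into square.
Longitude square 8; +1 → 9.
The latitude characters are unchanged.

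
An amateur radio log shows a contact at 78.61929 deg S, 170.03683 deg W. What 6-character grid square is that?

AB41xj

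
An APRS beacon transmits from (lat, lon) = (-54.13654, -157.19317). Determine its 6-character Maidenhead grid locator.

Shift to the Maidenhead origin (180°W, 90°S): lon 22.8068, lat 35.8635.
Field: 22.8068/20 → 1 → B, 35.8635/10 → 3 → D; chars BD.
Square: 2.8068/2 → 1, 5.8635/1 → 5; chars 15.
Subsquare: 0.8068/0.0833333 → 9 → j, 0.8635/0.0416667 → 20 → u; chars ju.

BD15ju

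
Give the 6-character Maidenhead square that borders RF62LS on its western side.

RF62ks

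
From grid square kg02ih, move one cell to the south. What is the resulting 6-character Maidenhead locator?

KG02ig

Latitude subsquare h = 7; −1 → 6 = g.
The longitude characters are unchanged.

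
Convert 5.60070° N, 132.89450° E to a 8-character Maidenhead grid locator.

PJ65ko74

Add 180° to longitude and 90° to latitude: 312.89450, 95.60070.
Field (20°×10°, letters A–R): 312.89450/20 → 15 → P, 95.60070/10 → 9 → J; chars PJ.
Square (2°×1°, digits 0–9): 12.89450/2 → 6, 5.60070/1 → 5; chars 65.
Subsquare (5′×2.5′, letters a–x): 0.89450/0.0833333 → 10 → k, 0.60070/0.0416667 → 14 → o; chars ko.
Extended square (30″×15″, digits 0–9): 0.06117/0.00833333 → 7, 0.01737/0.00416667 → 4; chars 74.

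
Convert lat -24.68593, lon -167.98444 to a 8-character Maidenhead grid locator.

AG65ah15

Add 180° to longitude and 90° to latitude: 12.01556, 65.31407.
Field: lon ⌊12.01556/20⌋ = 0 → A; lat ⌊65.31407/10⌋ = 6 → G.
Square: lon ⌊12.01556/2⌋ = 6; lat ⌊5.31407/1⌋ = 5.
Subsquare: lon ⌊0.01556/0.0833333⌋ = 0 → a; lat ⌊0.31407/0.0416667⌋ = 7 → h.
Extended square: lon ⌊0.01556/0.00833333⌋ = 1; lat ⌊0.02240/0.00416667⌋ = 5.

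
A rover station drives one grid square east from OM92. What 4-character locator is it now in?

PM02

Longitude square 9; +1 → 10, wraps to 0, carry into field.
Longitude field O = 14; +1 → 15 = P.
The latitude characters are unchanged.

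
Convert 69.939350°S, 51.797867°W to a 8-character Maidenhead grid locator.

Shift to the Maidenhead origin (180°W, 90°S): lon 128.20213, lat 20.06065.
Field: lon ⌊128.20213/20⌋ = 6 → G; lat ⌊20.06065/10⌋ = 2 → C.
Square: lon ⌊8.20213/2⌋ = 4; lat ⌊0.06065/1⌋ = 0.
Subsquare: lon ⌊0.20213/0.0833333⌋ = 2 → c; lat ⌊0.06065/0.0416667⌋ = 1 → b.
Extended square: lon ⌊0.03547/0.00833333⌋ = 4; lat ⌊0.01898/0.00416667⌋ = 4.

GC40cb44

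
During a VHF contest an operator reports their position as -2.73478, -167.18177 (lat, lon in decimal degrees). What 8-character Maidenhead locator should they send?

Offset from 180°W / 90°S: lon 12.81823°, lat 87.26522°.
Field: 12.81823/20 → 0 → A, 87.26522/10 → 8 → I; chars AI.
Square: 12.81823/2 → 6, 7.26522/1 → 7; chars 67.
Subsquare: 0.81823/0.0833333 → 9 → j, 0.26522/0.0416667 → 6 → g; chars jg.
Extended square: 0.06823/0.00833333 → 8, 0.01522/0.00416667 → 3; chars 83.

AI67jg83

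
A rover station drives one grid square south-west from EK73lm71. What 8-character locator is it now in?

EK73lm60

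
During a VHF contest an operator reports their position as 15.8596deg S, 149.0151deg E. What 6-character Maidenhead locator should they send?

QH44md

Offset from 180°W / 90°S: lon 329.0151°, lat 74.1404°.
Field (20°×10°, letters A–R): 329.0151/20 → 16 → Q, 74.1404/10 → 7 → H; chars QH.
Square (2°×1°, digits 0–9): 9.0151/2 → 4, 4.1404/1 → 4; chars 44.
Subsquare (5′×2.5′, letters a–x): 1.0151/0.0833333 → 12 → m, 0.1404/0.0416667 → 3 → d; chars md.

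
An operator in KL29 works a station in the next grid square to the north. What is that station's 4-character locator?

KM20

Latitude square 9; +1 → 10, wraps to 0, carry into field.
Latitude field L = 11; +1 → 12 = M.
The longitude characters are unchanged.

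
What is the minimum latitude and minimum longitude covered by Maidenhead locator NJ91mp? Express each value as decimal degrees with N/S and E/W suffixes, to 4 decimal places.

Field N=13, J=9: +13·20° lon, +9·10° lat → SW at lon 80°, lat 0°.
Square 9, 1: +9·2° lon, +1·1° lat → SW at lon 98°, lat 1°.
Subsquare m=12, p=15: +12·0.0833333° lon, +15·0.0416667° lat → SW at lon 99°, lat 1.625°.
latitude 1.6250° N, longitude 99.0000° E.

1.6250° N, 99.0000° E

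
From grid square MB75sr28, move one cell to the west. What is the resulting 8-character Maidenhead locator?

Longitude extended square 2; −1 → 1.
The latitude characters are unchanged.

MB75sr18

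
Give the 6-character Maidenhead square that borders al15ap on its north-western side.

AL05xq

Longitude subsquare a = 0; −1 → -1, wraps to 23 = x, carry into square.
Longitude square 1; −1 → 0.
Latitude subsquare p = 15; +1 → 16 = q.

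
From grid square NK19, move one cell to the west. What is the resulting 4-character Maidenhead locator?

Longitude square 1; −1 → 0.
The latitude characters are unchanged.

NK09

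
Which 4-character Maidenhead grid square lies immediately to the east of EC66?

EC76

Longitude square 6; +1 → 7.
The latitude characters are unchanged.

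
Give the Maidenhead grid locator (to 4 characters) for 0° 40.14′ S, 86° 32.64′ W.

EI69

Offset from 180°W / 90°S: lon 93.46°, lat 89.33°.
Field: lon ⌊93.46/20⌋ = 4 → E; lat ⌊89.33/10⌋ = 8 → I.
Square: lon ⌊13.46/2⌋ = 6; lat ⌊9.33/1⌋ = 9.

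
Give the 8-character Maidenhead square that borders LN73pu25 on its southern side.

LN73pu24

Latitude extended square 5; −1 → 4.
The longitude characters are unchanged.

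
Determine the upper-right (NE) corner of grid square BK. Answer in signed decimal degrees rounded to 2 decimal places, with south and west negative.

20.00, -140.00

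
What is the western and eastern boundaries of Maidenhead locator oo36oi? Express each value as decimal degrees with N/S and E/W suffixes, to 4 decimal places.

107.1667° E, 107.2500° E

Field O=14, O=14: +14·20° lon, +14·10° lat → SW at lon 100°, lat 50°.
Square 3, 6: +3·2° lon, +6·1° lat → SW at lon 106°, lat 56°.
Subsquare o=14, i=8: +14·0.0833333° lon, +8·0.0416667° lat → SW at lon 107.167°, lat 56.3333°.
Cell spans 0.0833333° lon × 0.0416667° lat.
west 107.1667° E, east 107.2500° E.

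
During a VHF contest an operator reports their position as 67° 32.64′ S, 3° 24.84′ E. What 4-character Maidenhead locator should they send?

Add 180° to longitude and 90° to latitude: 183.41, 22.46.
Field (20°×10°, letters A–R): lon ⌊183.41/20⌋ = 9 → J; lat ⌊22.46/10⌋ = 2 → C.
Square (2°×1°, digits 0–9): lon ⌊3.41/2⌋ = 1; lat ⌊2.46/1⌋ = 2.

JC12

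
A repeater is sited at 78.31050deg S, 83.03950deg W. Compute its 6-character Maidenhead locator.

Add 180° to longitude and 90° to latitude: 96.9605, 11.6895.
Field: 96.9605/20 → 4 → E, 11.6895/10 → 1 → B; chars EB.
Square: 16.9605/2 → 8, 1.6895/1 → 1; chars 81.
Subsquare: 0.9605/0.0833333 → 11 → l, 0.6895/0.0416667 → 16 → q; chars lq.

EB81lq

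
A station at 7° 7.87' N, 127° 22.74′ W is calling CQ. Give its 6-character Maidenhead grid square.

Shift to the Maidenhead origin (180°W, 90°S): lon 52.6210, lat 97.1312.
Field: 52.6210/20 → 2 → C, 97.1312/10 → 9 → J; chars CJ.
Square: 12.6210/2 → 6, 7.1312/1 → 7; chars 67.
Subsquare: 0.6210/0.0833333 → 7 → h, 0.1312/0.0416667 → 3 → d; chars hd.

CJ67hd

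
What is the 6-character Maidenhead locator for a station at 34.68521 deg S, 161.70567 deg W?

AF95dh

Offset from 180°W / 90°S: lon 18.2943°, lat 55.3148°.
Field (20°×10°, letters A–R): 18.2943/20 → 0 → A, 55.3148/10 → 5 → F; chars AF.
Square (2°×1°, digits 0–9): 18.2943/2 → 9, 5.3148/1 → 5; chars 95.
Subsquare (5′×2.5′, letters a–x): 0.2943/0.0833333 → 3 → d, 0.3148/0.0416667 → 7 → h; chars dh.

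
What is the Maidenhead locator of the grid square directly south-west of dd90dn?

DD90cm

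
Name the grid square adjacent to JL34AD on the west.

Longitude subsquare a = 0; −1 → -1, wraps to 23 = x, carry into square.
Longitude square 3; −1 → 2.
The latitude characters are unchanged.

JL24xd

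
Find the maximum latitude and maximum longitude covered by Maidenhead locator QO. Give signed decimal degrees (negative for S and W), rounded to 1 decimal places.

60.0, 160.0

Field Q=16, O=14: +16·20° lon, +14·10° lat → SW at lon 140°, lat 50°.
Cell spans 20° lon × 10° lat. NE corner is SW corner plus one full cell.
latitude 60.0, longitude 160.0.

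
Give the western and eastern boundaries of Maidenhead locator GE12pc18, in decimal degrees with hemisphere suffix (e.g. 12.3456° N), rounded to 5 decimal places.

56.74167° W, 56.73333° W

Field G=6, E=4: +6·20° lon, +4·10° lat → SW at lon -60°, lat -50°.
Square 1, 2: +1·2° lon, +2·1° lat → SW at lon -58°, lat -48°.
Subsquare p=15, c=2: +15·0.0833333° lon, +2·0.0416667° lat → SW at lon -56.75°, lat -47.9167°.
Extended square 1, 8: +1·0.00833333° lon, +8·0.00416667° lat → SW at lon -56.7417°, lat -47.8833°.
Cell spans 0.00833333° lon × 0.00416667° lat.
west 56.74167° W, east 56.73333° W.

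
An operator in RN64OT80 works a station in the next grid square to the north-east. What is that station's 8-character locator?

Longitude extended square 8; +1 → 9.
Latitude extended square 0; +1 → 1.

RN64ot91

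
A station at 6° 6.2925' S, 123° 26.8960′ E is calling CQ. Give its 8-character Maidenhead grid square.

PI13rv34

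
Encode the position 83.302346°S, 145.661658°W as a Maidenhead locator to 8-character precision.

BA76eq07

Add 180° to longitude and 90° to latitude: 34.33834, 6.69765.
Field: lon ⌊34.33834/20⌋ = 1 → B; lat ⌊6.69765/10⌋ = 0 → A.
Square: lon ⌊14.33834/2⌋ = 7; lat ⌊6.69765/1⌋ = 6.
Subsquare: lon ⌊0.33834/0.0833333⌋ = 4 → e; lat ⌊0.69765/0.0416667⌋ = 16 → q.
Extended square: lon ⌊0.00501/0.00833333⌋ = 0; lat ⌊0.03099/0.00416667⌋ = 7.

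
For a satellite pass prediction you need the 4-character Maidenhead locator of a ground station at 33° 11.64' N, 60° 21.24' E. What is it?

Shift to the Maidenhead origin (180°W, 90°S): lon 240.35, lat 123.19.
Field: lon ⌊240.35/20⌋ = 12 → M; lat ⌊123.19/10⌋ = 12 → M.
Square: lon ⌊0.35/2⌋ = 0; lat ⌊3.19/1⌋ = 3.

MM03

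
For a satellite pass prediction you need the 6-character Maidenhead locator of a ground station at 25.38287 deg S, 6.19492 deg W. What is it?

Offset from 180°W / 90°S: lon 173.8051°, lat 64.6171°.
Field: 173.8051/20 → 8 → I, 64.6171/10 → 6 → G; chars IG.
Square: 13.8051/2 → 6, 4.6171/1 → 4; chars 64.
Subsquare: 1.8051/0.0833333 → 21 → v, 0.6171/0.0416667 → 14 → o; chars vo.

IG64vo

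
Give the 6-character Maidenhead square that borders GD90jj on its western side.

GD90ij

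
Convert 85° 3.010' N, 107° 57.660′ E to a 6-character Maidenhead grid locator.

Shift to the Maidenhead origin (180°W, 90°S): lon 287.9610, lat 175.0502.
Field (20°×10°, letters A–R): lon ⌊287.9610/20⌋ = 14 → O; lat ⌊175.0502/10⌋ = 17 → R.
Square (2°×1°, digits 0–9): lon ⌊7.9610/2⌋ = 3; lat ⌊5.0502/1⌋ = 5.
Subsquare (5′×2.5′, letters a–x): lon ⌊1.9610/0.0833333⌋ = 23 → x; lat ⌊0.0502/0.0416667⌋ = 1 → b.

OR35xb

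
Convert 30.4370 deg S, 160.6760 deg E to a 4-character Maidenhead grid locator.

RF09

Shift to the Maidenhead origin (180°W, 90°S): lon 340.68, lat 59.56.
Field: 340.68/20 → 17 → R, 59.56/10 → 5 → F; chars RF.
Square: 0.68/2 → 0, 9.56/1 → 9; chars 09.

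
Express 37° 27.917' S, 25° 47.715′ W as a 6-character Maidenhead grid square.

HF72cm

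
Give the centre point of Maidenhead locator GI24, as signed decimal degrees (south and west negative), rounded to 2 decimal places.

-5.50, -55.00

Field G=6, I=8: +6·20° lon, +8·10° lat → SW at lon -60°, lat -10°.
Square 2, 4: +2·2° lon, +4·1° lat → SW at lon -56°, lat -6°.
Cell spans 2° lon × 1° lat. Centre is SW corner plus half of each.
latitude -5.50, longitude -55.00.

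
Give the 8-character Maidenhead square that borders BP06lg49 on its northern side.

Latitude extended square 9; +1 → 10, wraps to 0, carry into subsquare.
Latitude subsquare g = 6; +1 → 7 = h.
The longitude characters are unchanged.

BP06lh40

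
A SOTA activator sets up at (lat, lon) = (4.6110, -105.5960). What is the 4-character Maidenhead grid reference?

Offset from 180°W / 90°S: lon 74.40°, lat 94.61°.
Field: lon ⌊74.40/20⌋ = 3 → D; lat ⌊94.61/10⌋ = 9 → J.
Square: lon ⌊14.40/2⌋ = 7; lat ⌊4.61/1⌋ = 4.

DJ74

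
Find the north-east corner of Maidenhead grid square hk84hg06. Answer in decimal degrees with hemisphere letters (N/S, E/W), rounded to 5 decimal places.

14.27917° N, 23.40833° W

Field H=7, K=10: +7·20° lon, +10·10° lat → SW at lon -40°, lat 10°.
Square 8, 4: +8·2° lon, +4·1° lat → SW at lon -24°, lat 14°.
Subsquare h=7, g=6: +7·0.0833333° lon, +6·0.0416667° lat → SW at lon -23.4167°, lat 14.25°.
Extended square 0, 6: +0·0.00833333° lon, +6·0.00416667° lat → SW at lon -23.4167°, lat 14.275°.
Cell spans 0.00833333° lon × 0.00416667° lat. NE corner is SW corner plus one full cell.
latitude 14.27917° N, longitude 23.40833° W.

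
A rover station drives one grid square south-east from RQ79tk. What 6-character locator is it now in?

Longitude subsquare t = 19; +1 → 20 = u.
Latitude subsquare k = 10; −1 → 9 = j.

RQ79uj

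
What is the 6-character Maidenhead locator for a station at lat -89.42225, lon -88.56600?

Add 180° to longitude and 90° to latitude: 91.4340, 0.5777.
Field (20°×10°, letters A–R): 91.4340/20 → 4 → E, 0.5777/10 → 0 → A; chars EA.
Square (2°×1°, digits 0–9): 11.4340/2 → 5, 0.5777/1 → 0; chars 50.
Subsquare (5′×2.5′, letters a–x): 1.4340/0.0833333 → 17 → r, 0.5777/0.0416667 → 13 → n; chars rn.

EA50rn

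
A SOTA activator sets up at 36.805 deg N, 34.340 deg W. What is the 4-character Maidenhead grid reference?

HM26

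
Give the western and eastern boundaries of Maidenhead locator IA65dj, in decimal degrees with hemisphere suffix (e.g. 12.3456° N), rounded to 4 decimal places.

Field I=8, A=0: +8·20° lon, +0·10° lat → SW at lon -20°, lat -90°.
Square 6, 5: +6·2° lon, +5·1° lat → SW at lon -8°, lat -85°.
Subsquare d=3, j=9: +3·0.0833333° lon, +9·0.0416667° lat → SW at lon -7.75°, lat -84.625°.
Cell spans 0.0833333° lon × 0.0416667° lat.
west 7.7500° W, east 7.6667° W.

7.7500° W, 7.6667° W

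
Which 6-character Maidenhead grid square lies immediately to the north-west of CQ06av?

BQ96xw

Longitude subsquare a = 0; −1 → -1, wraps to 23 = x, carry into square.
Longitude square 0; −1 → -1, wraps to 9, carry into field.
Longitude field C = 2; −1 → 1 = B.
Latitude subsquare v = 21; +1 → 22 = w.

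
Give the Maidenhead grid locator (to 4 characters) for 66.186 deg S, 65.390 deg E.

Shift to the Maidenhead origin (180°W, 90°S): lon 245.39, lat 23.81.
Field: lon ⌊245.39/20⌋ = 12 → M; lat ⌊23.81/10⌋ = 2 → C.
Square: lon ⌊5.39/2⌋ = 2; lat ⌊3.81/1⌋ = 3.

MC23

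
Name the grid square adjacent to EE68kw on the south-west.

EE68jv

Longitude subsquare k = 10; −1 → 9 = j.
Latitude subsquare w = 22; −1 → 21 = v.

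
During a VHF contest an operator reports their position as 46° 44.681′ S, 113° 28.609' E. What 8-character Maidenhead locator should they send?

OE63rg71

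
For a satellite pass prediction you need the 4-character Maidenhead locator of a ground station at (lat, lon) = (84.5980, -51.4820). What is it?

GR44

Shift to the Maidenhead origin (180°W, 90°S): lon 128.52, lat 174.60.
Field: 128.52/20 → 6 → G, 174.60/10 → 17 → R; chars GR.
Square: 8.52/2 → 4, 4.60/1 → 4; chars 44.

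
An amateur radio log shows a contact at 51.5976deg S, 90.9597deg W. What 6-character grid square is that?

Shift to the Maidenhead origin (180°W, 90°S): lon 89.0403, lat 38.4024.
Field: lon ⌊89.0403/20⌋ = 4 → E; lat ⌊38.4024/10⌋ = 3 → D.
Square: lon ⌊9.0403/2⌋ = 4; lat ⌊8.4024/1⌋ = 8.
Subsquare: lon ⌊1.0403/0.0833333⌋ = 12 → m; lat ⌊0.4024/0.0416667⌋ = 9 → j.

ED48mj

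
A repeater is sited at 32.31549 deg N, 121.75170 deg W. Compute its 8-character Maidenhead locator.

CM92ch95

Offset from 180°W / 90°S: lon 58.24830°, lat 122.31549°.
Field (20°×10°, letters A–R): lon ⌊58.24830/20⌋ = 2 → C; lat ⌊122.31549/10⌋ = 12 → M.
Square (2°×1°, digits 0–9): lon ⌊18.24830/2⌋ = 9; lat ⌊2.31549/1⌋ = 2.
Subsquare (5′×2.5′, letters a–x): lon ⌊0.24830/0.0833333⌋ = 2 → c; lat ⌊0.31549/0.0416667⌋ = 7 → h.
Extended square (30″×15″, digits 0–9): lon ⌊0.08163/0.00833333⌋ = 9; lat ⌊0.02382/0.00416667⌋ = 5.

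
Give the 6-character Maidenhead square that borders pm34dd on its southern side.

Latitude subsquare d = 3; −1 → 2 = c.
The longitude characters are unchanged.

PM34dc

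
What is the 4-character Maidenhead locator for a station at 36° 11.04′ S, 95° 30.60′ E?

Offset from 180°W / 90°S: lon 275.51°, lat 53.82°.
Field: 275.51/20 → 13 → N, 53.82/10 → 5 → F; chars NF.
Square: 15.51/2 → 7, 3.82/1 → 3; chars 73.

NF73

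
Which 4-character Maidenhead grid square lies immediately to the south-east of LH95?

MH04

Longitude square 9; +1 → 10, wraps to 0, carry into field.
Longitude field L = 11; +1 → 12 = M.
Latitude square 5; −1 → 4.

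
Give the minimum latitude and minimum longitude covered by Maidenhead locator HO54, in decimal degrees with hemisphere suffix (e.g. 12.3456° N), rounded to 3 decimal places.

Field H=7, O=14: +7·20° lon, +14·10° lat → SW at lon -40°, lat 50°.
Square 5, 4: +5·2° lon, +4·1° lat → SW at lon -30°, lat 54°.
latitude 54.000° N, longitude 30.000° W.

54.000° N, 30.000° W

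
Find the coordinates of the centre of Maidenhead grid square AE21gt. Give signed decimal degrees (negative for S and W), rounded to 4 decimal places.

-48.1875, -175.4583

Field A=0, E=4: +0·20° lon, +4·10° lat → SW at lon -180°, lat -50°.
Square 2, 1: +2·2° lon, +1·1° lat → SW at lon -176°, lat -49°.
Subsquare g=6, t=19: +6·0.0833333° lon, +19·0.0416667° lat → SW at lon -175.5°, lat -48.2083°.
Cell spans 0.0833333° lon × 0.0416667° lat. Centre is SW corner plus half of each.
latitude -48.1875, longitude -175.4583.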